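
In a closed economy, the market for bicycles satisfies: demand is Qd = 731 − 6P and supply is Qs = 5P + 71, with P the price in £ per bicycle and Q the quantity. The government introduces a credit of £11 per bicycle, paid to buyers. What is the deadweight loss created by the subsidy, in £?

Before the subsidy: set 731 − 6P = 5P + 71 → P* = £60, Q* = 371.
With a per-unit subsidy paid to buyers, each effectively pays P − 11, so demand becomes Qd = 731 − 6(P − 11).
Solving gives Q = 401 with buyers paying £55 and suppliers receiving £66 (the £11 wedge).
Quantity rises by |ΔQ| = |371 − 401| = 30.
DWL = ½ · t · |ΔQ| = ½ · 11 · 30 = £165.

Deadweight loss = £165.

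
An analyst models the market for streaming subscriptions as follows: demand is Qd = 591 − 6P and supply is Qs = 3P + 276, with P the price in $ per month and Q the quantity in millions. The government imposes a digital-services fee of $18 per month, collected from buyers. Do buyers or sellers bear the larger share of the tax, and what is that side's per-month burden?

Before the tax: set 591 − 6P = 3P + 276 → P* = $35, Q* = 381.
With the tax collected from buyers, demand (in seller-price terms) shifts: Qd = 591 − 6(P + 18).
Solving gives Q = 345 with buyers paying $41 and sellers receiving $23 (the $18 wedge).
Per-month burden: buyers $6, sellers $12.
Sellers take the larger share because supply is less price-elastic here (demand slope 6 vs supply slope 3).
The less price-elastic side of the market bears the larger share of a per-unit tax.

Sellers bear the larger share: $12 per month.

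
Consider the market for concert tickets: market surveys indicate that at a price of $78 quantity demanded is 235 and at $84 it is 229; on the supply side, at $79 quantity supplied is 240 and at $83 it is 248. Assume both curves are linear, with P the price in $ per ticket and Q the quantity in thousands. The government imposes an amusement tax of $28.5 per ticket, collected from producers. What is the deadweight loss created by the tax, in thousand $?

Demand slope: (229 − 235)/(84 − 78) = -1, so Qd = 313 − P.
Supply slope: (248 − 240)/(83 − 79) = 2, so Qs = 2P + 82.
Without the tax, 313 − P = 2P + 82 gives 3P = 231, so P* = $77 and Q* = 236.
With the tax collected from producers, supply shifts: Qs = 2(P − 28.5) + 82.
Solving gives Q = 217 with consumers paying $96 and producers receiving $67.5 (the $28.5 wedge).
Quantity falls by |ΔQ| = |236 − 217| = 19.
DWL = ½ · t · |ΔQ| = ½ · 28.5 · 19 = $270.75.

Deadweight loss = $270.75 thousand.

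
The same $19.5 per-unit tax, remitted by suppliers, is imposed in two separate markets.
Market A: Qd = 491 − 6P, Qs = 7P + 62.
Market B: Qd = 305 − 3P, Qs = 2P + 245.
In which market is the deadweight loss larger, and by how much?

Market A, by $386.1.

Market A: pre-tax P* = $33, Q* = 293; post-tax Q = 230; deadweight loss = $614.25.
Market B: pre-tax P* = $12, Q* = 269; post-tax Q = 245.6; deadweight loss = $228.15.
Difference: $614.25 vs $228.15 → market A is larger by $386.1.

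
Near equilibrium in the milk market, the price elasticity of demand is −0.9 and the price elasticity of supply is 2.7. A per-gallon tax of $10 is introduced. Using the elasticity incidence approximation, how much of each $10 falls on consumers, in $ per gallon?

Incidence ratio: consumers' share ≈ εs / (εs + |εd|) = 2.7 / (2.7 + 0.9) = 0.75.
So consumers bear ≈ 0.75 × $10 = $7.5; sellers bear $2.5.

Consumers bear ≈ $7.5 per gallon.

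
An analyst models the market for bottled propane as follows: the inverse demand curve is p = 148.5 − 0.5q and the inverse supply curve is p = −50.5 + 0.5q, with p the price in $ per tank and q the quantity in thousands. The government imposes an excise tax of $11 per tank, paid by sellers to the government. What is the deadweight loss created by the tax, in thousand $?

Deadweight loss = $60.5 thousand.

Rewrite in direct form: qd = 297 − 2p and qs = 2p + 101.
Without the tax, 297 − 2p = 2p + 101 gives 4p = 196, so p* = $49 and q* = 199.
With the tax collected from sellers, supply shifts: qs = 2(p − 11) + 101.
Solving gives q = 188 with consumers paying $54.5 and sellers receiving $43.5 (the $11 wedge).
Quantity falls by |ΔQ| = |199 − 188| = 11.
DWL = ½ · t · |ΔQ| = ½ · 11 · 11 = $60.5.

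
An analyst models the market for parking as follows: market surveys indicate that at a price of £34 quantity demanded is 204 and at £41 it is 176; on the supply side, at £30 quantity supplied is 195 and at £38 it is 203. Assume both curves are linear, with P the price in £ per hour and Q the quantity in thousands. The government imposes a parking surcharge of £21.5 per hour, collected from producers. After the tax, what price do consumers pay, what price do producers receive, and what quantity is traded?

Consumers pay £39.3; producers receive £17.8; quantity = 182.8.

Demand slope: (176 − 204)/(41 − 34) = -4, so Qd = 340 − 4P.
Supply slope: (203 − 195)/(38 − 30) = 1, so Qs = P + 165.
Before the tax: set 340 − 4P = P + 165 → P* = £35, Q* = 200.
With the tax collected from producers, supply shifts: Qs = (P − 21.5) + 165.
New equilibrium: consumers pay £39.3, producers receive £17.8, Q = 182.8. (Wedge: Pb − Ps = 21.5.)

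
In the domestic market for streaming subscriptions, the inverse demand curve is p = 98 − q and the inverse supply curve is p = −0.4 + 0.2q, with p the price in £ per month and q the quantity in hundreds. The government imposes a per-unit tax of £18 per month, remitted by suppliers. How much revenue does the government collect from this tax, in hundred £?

Tax revenue = £1206 hundred.

Rewrite in direct form: qd = 98 − p and qs = 5p + 2.
Before the tax: set 98 − p = 5p + 2 → p* = £16, q* = 82.
With the tax collected from suppliers, supply shifts: qs = 5(p − 18) + 2.
New equilibrium: consumers pay £31, suppliers receive £13, q = 67. (Wedge: pb − ps = 18.)
Revenue = t · Q = 18 · 67 = £1206.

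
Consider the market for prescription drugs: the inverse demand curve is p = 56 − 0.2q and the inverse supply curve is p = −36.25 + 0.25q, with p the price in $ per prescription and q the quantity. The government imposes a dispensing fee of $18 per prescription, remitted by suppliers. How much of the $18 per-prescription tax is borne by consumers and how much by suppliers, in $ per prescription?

Consumers bear $8 per prescription; suppliers bear $10 per prescription.

Inverting to q(p) form: qd = 280 − 5p; qs = 4p + 145.
Before the tax: set 280 − 5p = 4p + 145 → p* = $15, q* = 205.
With the tax collected from suppliers, supply shifts: qs = 4(p − 18) + 145.
Solving gives q = 165 with consumers paying $23 and suppliers receiving $5 (the $18 wedge).
Burden on consumers: $8; on suppliers: $10. (They sum to $18.)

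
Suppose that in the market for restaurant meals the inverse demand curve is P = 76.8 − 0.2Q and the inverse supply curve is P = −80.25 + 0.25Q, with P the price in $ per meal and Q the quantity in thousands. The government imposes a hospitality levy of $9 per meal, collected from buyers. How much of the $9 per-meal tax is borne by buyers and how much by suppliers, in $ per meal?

Inverting to Q(P) form: Qd = 384 − 5P; Qs = 4P + 321.
Without the tax, 384 − 5P = 4P + 321 gives 9P = 63, so P* = $7 and Q* = 349.
With the tax collected from buyers, demand (in seller-price terms) shifts: Qd = 384 − 5(P + 9).
New equilibrium: buyers pay $11, suppliers receive $2, Q = 329. (Wedge: Pb − Ps = 9.)
Burden on buyers: $4; on suppliers: $5. (They sum to $9.)
The less price-elastic side of the market bears the larger share of a per-unit tax.

Buyers bear $4 per meal; suppliers bear $5 per meal.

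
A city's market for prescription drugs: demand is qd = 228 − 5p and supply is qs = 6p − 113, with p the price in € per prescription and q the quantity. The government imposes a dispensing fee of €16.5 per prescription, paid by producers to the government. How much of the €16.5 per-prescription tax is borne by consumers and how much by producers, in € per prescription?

Before the tax: set 228 − 5p = 6p − 113 → p* = €31, q* = 73.
With the tax collected from producers, supply shifts: qs = 6(p − 16.5) − 113.
Solving gives q = 28 with consumers paying €40 and producers receiving €23.5 (the €16.5 wedge).
Burden on consumers: €9; on producers: €7.5. (They sum to €16.5.)
The less price-elastic side of the market bears the larger share of a per-unit tax.

Consumers bear €9 per prescription; producers bear €7.5 per prescription.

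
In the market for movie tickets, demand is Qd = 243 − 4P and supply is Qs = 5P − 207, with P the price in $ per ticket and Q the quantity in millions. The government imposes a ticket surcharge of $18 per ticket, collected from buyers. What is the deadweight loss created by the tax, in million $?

Before the tax: set 243 − 4P = 5P − 207 → P* = $50, Q* = 43.
With the tax collected from buyers, demand (in seller-price terms) shifts: Qd = 243 − 4(P + 18).
New equilibrium: buyers pay $60, sellers receive $42, Q = 3. (Wedge: Pb − Ps = 18.)
Quantity falls by |ΔQ| = |43 − 3| = 40.
DWL = ½ · t · |ΔQ| = ½ · 18 · 40 = $360.

Deadweight loss = $360 million.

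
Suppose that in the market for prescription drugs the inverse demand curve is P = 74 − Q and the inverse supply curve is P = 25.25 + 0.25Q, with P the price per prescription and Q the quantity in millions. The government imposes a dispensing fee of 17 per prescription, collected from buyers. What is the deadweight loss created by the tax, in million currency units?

Deadweight loss = 115.6 million.

Rewrite in direct form: Qd = 74 − P and Qs = 4P − 101.
Before the tax: set 74 − P = 4P − 101 → P* = 35, Q* = 39.
With the tax collected from buyers, demand (in seller-price terms) shifts: Qd = 74 − (P + 17).
Solving gives Q = 25.4 with buyers paying 48.6 and producers receiving 31.6 (the 17 wedge).
Quantity falls by |ΔQ| = |39 − 25.4| = 13.6.
DWL = ½ · t · |ΔQ| = ½ · 17 · 13.6 = 115.6.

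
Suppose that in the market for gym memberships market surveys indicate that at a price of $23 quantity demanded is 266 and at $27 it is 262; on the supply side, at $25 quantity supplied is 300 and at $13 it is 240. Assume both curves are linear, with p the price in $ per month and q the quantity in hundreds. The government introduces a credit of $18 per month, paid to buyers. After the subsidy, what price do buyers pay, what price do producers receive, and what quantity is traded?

Buyers pay $4; producers receive $22; quantity = 285.

Demand slope: (262 − 266)/(27 − 23) = -1, so qd = 289 − p.
Supply slope: (240 − 300)/(13 − 25) = 5, so qs = 5p + 175.
Without the subsidy, 289 − p = 5p + 175 gives 6p = 114, so p* = $19 and q* = 270.
With a per-unit subsidy paid to buyers, each effectively pays p − 18, so demand becomes qd = 289 − (p − 18).
Solving gives q = 285 with buyers paying $4 and producers receiving $22 (the $18 wedge).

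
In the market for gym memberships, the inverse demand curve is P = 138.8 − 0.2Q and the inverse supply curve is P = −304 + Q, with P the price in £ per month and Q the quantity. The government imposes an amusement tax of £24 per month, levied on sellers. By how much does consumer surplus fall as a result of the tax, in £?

Consumer surplus falls by £1436.

Rewrite in direct form: Qd = 694 − 5P and Qs = P + 304.
Without the tax, 694 − 5P = P + 304 gives 6P = 390, so P* = £65 and Q* = 369.
With the tax collected from sellers, supply shifts: Qs = (P − 24) + 304.
Solving gives Q = 349 with consumers paying £69 and sellers receiving £45 (the £24 wedge).
ΔCS is the trapezoid between Q = 349 and Q = 369 of height £4: ½ · (369 + 349) · 4 = £1436.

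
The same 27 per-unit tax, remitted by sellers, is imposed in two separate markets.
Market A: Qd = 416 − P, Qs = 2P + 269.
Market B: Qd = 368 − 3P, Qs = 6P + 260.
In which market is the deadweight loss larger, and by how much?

Market B, by 486.

Market A: pre-tax P* = 49, Q* = 367; post-tax Q = 349; deadweight loss = 243.
Market B: pre-tax P* = 12, Q* = 332; post-tax Q = 278; deadweight loss = 729.
Difference: 243 vs 729 → market B is larger by 486.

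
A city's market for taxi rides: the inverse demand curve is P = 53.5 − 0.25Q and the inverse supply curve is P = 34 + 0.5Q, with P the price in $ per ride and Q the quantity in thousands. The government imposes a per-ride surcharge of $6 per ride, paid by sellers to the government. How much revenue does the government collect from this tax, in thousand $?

Tax revenue = $108 thousand.

Inverting to Q(P) form: Qd = 214 − 4P; Qs = 2P − 68.
Before the tax: set 214 − 4P = 2P − 68 → P* = $47, Q* = 26.
With the tax collected from sellers, supply shifts: Qs = 2(P − 6) − 68.
Solving gives Q = 18 with buyers paying $49 and sellers receiving $43 (the $6 wedge).
Revenue = t · Q = 6 · 18 = $108.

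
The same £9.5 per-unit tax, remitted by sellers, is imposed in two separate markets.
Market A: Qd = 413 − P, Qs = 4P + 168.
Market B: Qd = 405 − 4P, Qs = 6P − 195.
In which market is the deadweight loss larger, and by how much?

Market A: pre-tax P* = £49, Q* = 364; post-tax Q = 356.4; deadweight loss = £36.1.
Market B: pre-tax P* = £60, Q* = 165; post-tax Q = 142.2; deadweight loss = £108.3.
Difference: £36.1 vs £108.3 → market B is larger by £72.2.

Market B, by £72.2.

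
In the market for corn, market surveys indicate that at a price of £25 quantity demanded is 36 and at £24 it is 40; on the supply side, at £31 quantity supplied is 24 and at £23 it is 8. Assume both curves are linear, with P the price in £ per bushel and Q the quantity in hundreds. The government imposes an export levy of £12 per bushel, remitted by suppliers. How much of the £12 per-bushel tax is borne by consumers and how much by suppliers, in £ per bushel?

Consumers bear £4 per bushel; suppliers bear £8 per bushel.

Demand slope: (40 − 36)/(24 − 25) = -4, so Qd = 136 − 4P.
Supply slope: (8 − 24)/(23 − 31) = 2, so Qs = 2P − 38.
Before the tax: set 136 − 4P = 2P − 38 → P* = £29, Q* = 20.
With the tax collected from suppliers, supply shifts: Qs = 2(P − 12) − 38.
New equilibrium: consumers pay £33, suppliers receive £21, Q = 4. (Wedge: Pb − Ps = 12.)
Burden on consumers: £4; on suppliers: £8. (They sum to £12.)
The less price-elastic side of the market bears the larger share of a per-unit tax.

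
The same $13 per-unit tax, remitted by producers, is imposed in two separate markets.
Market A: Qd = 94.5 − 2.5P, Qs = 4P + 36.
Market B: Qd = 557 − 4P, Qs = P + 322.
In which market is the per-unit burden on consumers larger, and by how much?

Market A, by $5.4.

Market A: pre-tax P* = $9, Q* = 72; post-tax Q = 52; per-unit burden on consumers = $8.
Market B: pre-tax P* = $47, Q* = 369; post-tax Q = 358.6; per-unit burden on consumers = $2.6.
Difference: $8 vs $2.6 → market A is larger by $5.4.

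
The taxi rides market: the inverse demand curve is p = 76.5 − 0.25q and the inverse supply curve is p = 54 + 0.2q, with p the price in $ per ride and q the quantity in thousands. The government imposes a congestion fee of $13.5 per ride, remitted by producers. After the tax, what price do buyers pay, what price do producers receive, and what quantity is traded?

Buyers pay $71.5; producers receive $58; quantity = 20.

Rewrite in direct form: qd = 306 − 4p and qs = 5p − 270.
Before the tax: set 306 − 4p = 5p − 270 → p* = $64, q* = 50.
With the tax collected from producers, supply shifts: qs = 5(p − 13.5) − 270.
Solving gives q = 20 with buyers paying $71.5 and producers receiving $58 (the $13.5 wedge).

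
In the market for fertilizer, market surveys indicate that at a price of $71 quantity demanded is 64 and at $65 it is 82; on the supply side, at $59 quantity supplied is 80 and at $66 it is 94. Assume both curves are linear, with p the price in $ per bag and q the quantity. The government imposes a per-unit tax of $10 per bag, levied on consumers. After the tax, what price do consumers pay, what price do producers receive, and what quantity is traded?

Demand slope: (82 − 64)/(65 − 71) = -3, so qd = 277 − 3p.
Supply slope: (94 − 80)/(66 − 59) = 2, so qs = 2p − 38.
Without the tax, 277 − 3p = 2p − 38 gives 5p = 315, so p* = $63 and q* = 88.
With the tax collected from consumers, demand (in seller-price terms) shifts: qd = 277 − 3(p + 10).
New equilibrium: consumers pay $67, producers receive $57, q = 76. (Wedge: pb − ps = 10.)
The less price-elastic side of the market bears the larger share of a per-unit tax.

Consumers pay $67; producers receive $57; quantity = 76.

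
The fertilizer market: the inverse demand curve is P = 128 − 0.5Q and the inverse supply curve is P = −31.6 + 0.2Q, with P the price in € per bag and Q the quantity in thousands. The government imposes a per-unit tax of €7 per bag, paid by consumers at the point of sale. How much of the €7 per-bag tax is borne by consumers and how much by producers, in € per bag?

Consumers bear €5 per bag; producers bear €2 per bag.

Inverting to Q(P) form: Qd = 256 − 2P; Qs = 5P + 158.
Before the tax: set 256 − 2P = 5P + 158 → P* = €14, Q* = 228.
With the tax collected from consumers, demand (in seller-price terms) shifts: Qd = 256 − 2(P + 7).
New equilibrium: consumers pay €19, producers receive €12, Q = 218. (Wedge: Pb − Ps = 7.)
Burden on consumers: €5; on producers: €2. (They sum to €7.)
The less price-elastic side of the market bears the larger share of a per-unit tax.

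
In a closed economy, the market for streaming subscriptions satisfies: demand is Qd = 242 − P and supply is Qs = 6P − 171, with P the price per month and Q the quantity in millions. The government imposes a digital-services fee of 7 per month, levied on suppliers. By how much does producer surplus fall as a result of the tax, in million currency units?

Without the tax, 242 − P = 6P − 171 gives 7P = 413, so P* = 59 and Q* = 183.
With the tax collected from suppliers, supply shifts: Qs = 6(P − 7) − 171.
New equilibrium: buyers pay 65, suppliers receive 58, Q = 177. (Wedge: Pb − Ps = 7.)
ΔPS is the trapezoid between Q = 177 and Q = 183 of height 1: ½ · (183 + 177) · 1 = 180.

Producer surplus falls by 180 million.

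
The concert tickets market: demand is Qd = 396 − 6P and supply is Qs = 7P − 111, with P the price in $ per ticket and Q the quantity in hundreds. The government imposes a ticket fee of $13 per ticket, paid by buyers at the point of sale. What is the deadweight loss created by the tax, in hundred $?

Deadweight loss = $273 hundred.

Before the tax: set 396 − 6P = 7P − 111 → P* = $39, Q* = 162.
With the tax collected from buyers, demand (in seller-price terms) shifts: Qd = 396 − 6(P + 13).
New equilibrium: buyers pay $46, suppliers receive $33, Q = 120. (Wedge: Pb − Ps = 13.)
Quantity falls by |ΔQ| = |162 − 120| = 42.
DWL = ½ · t · |ΔQ| = ½ · 13 · 42 = $273.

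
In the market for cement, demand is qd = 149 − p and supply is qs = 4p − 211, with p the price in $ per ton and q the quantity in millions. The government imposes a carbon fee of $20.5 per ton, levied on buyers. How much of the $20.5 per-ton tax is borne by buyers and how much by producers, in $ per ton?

Buyers bear $16.4 per ton; producers bear $4.1 per ton.

Without the tax, 149 − p = 4p − 211 gives 5p = 360, so p* = $72 and q* = 77.
With the tax collected from buyers, demand (in seller-price terms) shifts: qd = 149 − (p + 20.5).
Solving gives q = 60.6 with buyers paying $88.4 and producers receiving $67.9 (the $20.5 wedge).
Burden on buyers: $16.4; on producers: $4.1. (They sum to $20.5.)
The less price-elastic side of the market bears the larger share of a per-unit tax.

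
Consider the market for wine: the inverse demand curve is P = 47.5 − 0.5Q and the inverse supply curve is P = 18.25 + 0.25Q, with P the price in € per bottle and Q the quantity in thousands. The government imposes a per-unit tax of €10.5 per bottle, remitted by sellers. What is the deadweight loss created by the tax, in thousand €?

Rewrite in direct form: Qd = 95 − 2P and Qs = 4P − 73.
Before the tax: set 95 − 2P = 4P − 73 → P* = €28, Q* = 39.
With the tax collected from sellers, supply shifts: Qs = 4(P − 10.5) − 73.
Solving gives Q = 25 with buyers paying €35 and sellers receiving €24.5 (the €10.5 wedge).
Quantity falls by |ΔQ| = |39 − 25| = 14.
DWL = ½ · t · |ΔQ| = ½ · 10.5 · 14 = €73.5.

Deadweight loss = €73.5 thousand.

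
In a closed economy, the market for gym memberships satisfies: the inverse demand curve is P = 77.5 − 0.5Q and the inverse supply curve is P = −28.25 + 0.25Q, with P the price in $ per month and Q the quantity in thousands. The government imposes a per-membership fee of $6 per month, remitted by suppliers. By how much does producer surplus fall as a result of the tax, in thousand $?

Inverting to Q(P) form: Qd = 155 − 2P; Qs = 4P + 113.
Before the tax: set 155 − 2P = 4P + 113 → P* = $7, Q* = 141.
With the tax collected from suppliers, supply shifts: Qs = 4(P − 6) + 113.
New equilibrium: consumers pay $11, suppliers receive $5, Q = 133. (Wedge: Pb − Ps = 6.)
ΔPS is the trapezoid between Q = 133 and Q = 141 of height $2: ½ · (141 + 133) · 2 = $274.

Producer surplus falls by $274 thousand.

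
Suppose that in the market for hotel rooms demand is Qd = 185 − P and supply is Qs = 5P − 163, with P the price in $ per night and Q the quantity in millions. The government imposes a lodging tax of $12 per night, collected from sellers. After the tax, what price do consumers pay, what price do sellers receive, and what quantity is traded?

Before the tax: set 185 − P = 5P − 163 → P* = $58, Q* = 127.
With the tax collected from sellers, supply shifts: Qs = 5(P − 12) − 163.
New equilibrium: consumers pay $68, sellers receive $56, Q = 117. (Wedge: Pb − Ps = 12.)
The less price-elastic side of the market bears the larger share of a per-unit tax.

Consumers pay $68; sellers receive $56; quantity = 117.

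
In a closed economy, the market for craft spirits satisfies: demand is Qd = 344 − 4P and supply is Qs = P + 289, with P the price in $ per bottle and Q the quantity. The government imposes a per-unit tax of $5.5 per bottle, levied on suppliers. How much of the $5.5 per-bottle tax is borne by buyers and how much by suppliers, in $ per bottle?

Without the tax, 344 − 4P = P + 289 gives 5P = 55, so P* = $11 and Q* = 300.
With the tax collected from suppliers, supply shifts: Qs = (P − 5.5) + 289.
Solving gives Q = 295.6 with buyers paying $12.1 and suppliers receiving $6.6 (the $5.5 wedge).
Burden on buyers: $1.1; on suppliers: $4.4. (They sum to $5.5.)
The less price-elastic side of the market bears the larger share of a per-unit tax.

Buyers bear $1.1 per bottle; suppliers bear $4.4 per bottle.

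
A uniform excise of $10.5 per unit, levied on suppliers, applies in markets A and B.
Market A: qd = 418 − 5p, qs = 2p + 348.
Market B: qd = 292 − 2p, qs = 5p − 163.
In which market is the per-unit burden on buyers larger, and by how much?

Market A: pre-tax p* = $10, q* = 368; post-tax q = 353; per-unit burden on buyers = $3.
Market B: pre-tax p* = $65, q* = 162; post-tax q = 147; per-unit burden on buyers = $7.5.
Difference: $3 vs $7.5 → market B is larger by $4.5.

Market B, by $4.5.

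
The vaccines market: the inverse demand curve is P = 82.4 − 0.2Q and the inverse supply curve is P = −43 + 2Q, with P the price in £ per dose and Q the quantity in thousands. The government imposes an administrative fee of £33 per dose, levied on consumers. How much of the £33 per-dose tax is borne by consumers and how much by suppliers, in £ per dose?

Rewrite in direct form: Qd = 412 − 5P and Qs = 0.5P + 21.5.
Without the tax, 412 − 5P = 0.5P + 21.5 gives 5.5P = 390.5, so P* = £71 and Q* = 57.
With the tax collected from consumers, demand (in seller-price terms) shifts: Qd = 412 − 5(P + 33).
New equilibrium: consumers pay £74, suppliers receive £41, Q = 42. (Wedge: Pb − Ps = 33.)
Burden on consumers: £3; on suppliers: £30. (They sum to £33.)
The less price-elastic side of the market bears the larger share of a per-unit tax.

Consumers bear £3 per dose; suppliers bear £30 per dose.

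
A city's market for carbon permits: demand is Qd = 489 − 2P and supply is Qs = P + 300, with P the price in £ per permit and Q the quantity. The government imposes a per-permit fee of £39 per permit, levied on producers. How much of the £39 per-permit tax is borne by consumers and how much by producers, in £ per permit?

Consumers bear £13 per permit; producers bear £26 per permit.

Without the tax, 489 − 2P = P + 300 gives 3P = 189, so P* = £63 and Q* = 363.
With the tax collected from producers, supply shifts: Qs = (P − 39) + 300.
New equilibrium: consumers pay £76, producers receive £37, Q = 337. (Wedge: Pb − Ps = 39.)
Burden on consumers: £13; on producers: £26. (They sum to £39.)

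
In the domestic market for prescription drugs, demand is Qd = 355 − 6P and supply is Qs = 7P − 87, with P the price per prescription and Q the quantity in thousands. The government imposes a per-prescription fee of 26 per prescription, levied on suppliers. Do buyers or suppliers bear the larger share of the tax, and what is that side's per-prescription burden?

Buyers bear the larger share: 14 per prescription.

Before the tax: set 355 − 6P = 7P − 87 → P* = 34, Q* = 151.
With the tax collected from suppliers, supply shifts: Qs = 7(P − 26) − 87.
New equilibrium: buyers pay 48, suppliers receive 22, Q = 67. (Wedge: Pb − Ps = 26.)
Per-prescription burden: buyers 14, suppliers 12.
Buyers take the larger share because demand is less price-elastic here (demand slope 6 vs supply slope 7).
The less price-elastic side of the market bears the larger share of a per-unit tax.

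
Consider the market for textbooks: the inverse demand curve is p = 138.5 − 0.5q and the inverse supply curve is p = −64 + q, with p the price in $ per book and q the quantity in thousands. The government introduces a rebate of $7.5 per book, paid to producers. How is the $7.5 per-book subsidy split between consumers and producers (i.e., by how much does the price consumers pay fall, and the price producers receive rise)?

Consumers gain $2.5 per book; producers gain $5 per book.

Inverting to q(p) form: qd = 277 − 2p; qs = p + 64.
Without the subsidy, 277 − 2p = p + 64 gives 3p = 213, so p* = $71 and q* = 135.
With a per-unit subsidy paid to producers, each receives p + 7.5 per unit sold, so supply becomes qs = (p + 7.5) + 64.
Solving gives q = 140 with consumers paying $68.5 and producers receiving $76 (the $7.5 wedge).
Gain to consumers: $2.5; to producers: $5. (They sum to $7.5.)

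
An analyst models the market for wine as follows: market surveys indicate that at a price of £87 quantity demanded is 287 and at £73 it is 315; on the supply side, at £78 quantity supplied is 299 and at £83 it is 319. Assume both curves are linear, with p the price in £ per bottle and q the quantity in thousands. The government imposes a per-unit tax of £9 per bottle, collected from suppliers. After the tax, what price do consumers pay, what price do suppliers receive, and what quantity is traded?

Demand slope: (315 − 287)/(73 − 87) = -2, so qd = 461 − 2p.
Supply slope: (319 − 299)/(83 − 78) = 4, so qs = 4p − 13.
Without the tax, 461 − 2p = 4p − 13 gives 6p = 474, so p* = £79 and q* = 303.
With the tax collected from suppliers, supply shifts: qs = 4(p − 9) − 13.
Solving gives q = 291 with consumers paying £85 and suppliers receiving £76 (the £9 wedge).

Consumers pay £85; suppliers receive £76; quantity = 291.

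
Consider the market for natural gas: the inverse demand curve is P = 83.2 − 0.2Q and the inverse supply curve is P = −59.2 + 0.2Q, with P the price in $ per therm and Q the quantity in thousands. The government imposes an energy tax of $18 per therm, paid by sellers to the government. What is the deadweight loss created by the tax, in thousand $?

Deadweight loss = $405 thousand.

Inverting to Q(P) form: Qd = 416 − 5P; Qs = 5P + 296.
Before the tax: set 416 − 5P = 5P + 296 → P* = $12, Q* = 356.
With the tax collected from sellers, supply shifts: Qs = 5(P − 18) + 296.
Solving gives Q = 311 with consumers paying $21 and sellers receiving $3 (the $18 wedge).
Quantity falls by |ΔQ| = |356 − 311| = 45.
DWL = ½ · t · |ΔQ| = ½ · 18 · 45 = $405.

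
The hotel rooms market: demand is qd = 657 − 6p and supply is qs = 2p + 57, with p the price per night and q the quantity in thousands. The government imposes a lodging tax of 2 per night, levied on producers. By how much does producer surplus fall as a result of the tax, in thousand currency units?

Producer surplus falls by 308.25 thousand.

Before the tax: set 657 − 6p = 2p + 57 → p* = 75, q* = 207.
With the tax collected from producers, supply shifts: qs = 2(p − 2) + 57.
Solving gives q = 204 with consumers paying 75.5 and producers receiving 73.5 (the 2 wedge).
ΔPS is the trapezoid between Q = 204 and Q = 207 of height 1.5: ½ · (207 + 204) · 1.5 = 308.25.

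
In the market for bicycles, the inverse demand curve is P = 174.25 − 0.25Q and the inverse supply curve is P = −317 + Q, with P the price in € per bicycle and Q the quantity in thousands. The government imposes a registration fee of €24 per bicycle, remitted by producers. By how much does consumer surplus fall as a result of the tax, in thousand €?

Consumer surplus falls by €1840.32 thousand.

Inverting to Q(P) form: Qd = 697 − 4P; Qs = P + 317.
Without the tax, 697 − 4P = P + 317 gives 5P = 380, so P* = €76 and Q* = 393.
With the tax collected from producers, supply shifts: Qs = (P − 24) + 317.
Solving gives Q = 373.8 with buyers paying €80.8 and producers receiving €56.8 (the €24 wedge).
ΔCS is the trapezoid between Q = 373.8 and Q = 393 of height €4.8: ½ · (393 + 373.8) · 4.8 = €1840.32.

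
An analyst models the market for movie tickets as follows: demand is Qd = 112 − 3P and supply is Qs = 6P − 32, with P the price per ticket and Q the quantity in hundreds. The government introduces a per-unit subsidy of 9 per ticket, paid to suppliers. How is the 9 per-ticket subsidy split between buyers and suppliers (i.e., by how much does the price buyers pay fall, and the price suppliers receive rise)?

Buyers gain 6 per ticket; suppliers gain 3 per ticket.

Without the subsidy, 112 − 3P = 6P − 32 gives 9P = 144, so P* = 16 and Q* = 64.
With a per-unit subsidy paid to suppliers, each receives P + 9 per unit sold, so supply becomes Qs = 6(P + 9) − 32.
Solving gives Q = 82 with buyers paying 10 and suppliers receiving 19 (the 9 wedge).
Gain to buyers: 6; to suppliers: 3. (They sum to 9.)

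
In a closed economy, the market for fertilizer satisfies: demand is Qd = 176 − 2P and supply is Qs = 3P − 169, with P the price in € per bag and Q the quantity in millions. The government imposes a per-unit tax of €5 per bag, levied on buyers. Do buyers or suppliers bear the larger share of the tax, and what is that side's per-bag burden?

Buyers bear the larger share: €3 per bag.

Before the tax: set 176 − 2P = 3P − 169 → P* = €69, Q* = 38.
With the tax collected from buyers, demand (in seller-price terms) shifts: Qd = 176 − 2(P + 5).
Solving gives Q = 32 with buyers paying €72 and suppliers receiving €67 (the €5 wedge).
Per-bag burden: buyers €3, suppliers €2.
Buyers take the larger share because demand is less price-elastic here (demand slope 2 vs supply slope 3).
The less price-elastic side of the market bears the larger share of a per-unit tax.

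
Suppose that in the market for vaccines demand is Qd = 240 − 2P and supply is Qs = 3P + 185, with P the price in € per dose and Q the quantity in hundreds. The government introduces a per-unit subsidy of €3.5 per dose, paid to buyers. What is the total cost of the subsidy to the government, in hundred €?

Without the subsidy, 240 − 2P = 3P + 185 gives 5P = 55, so P* = €11 and Q* = 218.
With a per-unit subsidy paid to buyers, each effectively pays P − 3.5, so demand becomes Qd = 240 − 2(P − 3.5).
New equilibrium: buyers pay €8.9, sellers receive €12.4, Q = 222.2. (Wedge: Pb − Ps = −3.5.)
Outlay = t · Q = 3.5 · 222.2 = €777.7.

Government outlay = €777.7 hundred.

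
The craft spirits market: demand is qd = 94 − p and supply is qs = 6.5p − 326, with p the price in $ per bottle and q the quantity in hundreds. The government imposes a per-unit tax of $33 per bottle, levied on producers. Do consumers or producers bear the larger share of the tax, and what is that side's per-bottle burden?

Consumers bear the larger share: $28.6 per bottle.

Without the tax, 94 − p = 6.5p − 326 gives 7.5p = 420, so p* = $56 and q* = 38.
With the tax collected from producers, supply shifts: qs = 6.5(p − 33) − 326.
Solving gives q = 9.4 with consumers paying $84.6 and producers receiving $51.6 (the $33 wedge).
Per-bottle burden: consumers $28.6, producers $4.4.
Consumers take the larger share because demand is less price-elastic here (demand slope 1 vs supply slope 6.5).
The less price-elastic side of the market bears the larger share of a per-unit tax.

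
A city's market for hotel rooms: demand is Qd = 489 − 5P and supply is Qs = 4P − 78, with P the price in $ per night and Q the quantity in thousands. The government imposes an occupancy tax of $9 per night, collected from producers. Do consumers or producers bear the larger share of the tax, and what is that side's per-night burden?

Producers bear the larger share: $5 per night.

Without the tax, 489 − 5P = 4P − 78 gives 9P = 567, so P* = $63 and Q* = 174.
With the tax collected from producers, supply shifts: Qs = 4(P − 9) − 78.
New equilibrium: consumers pay $67, producers receive $58, Q = 154. (Wedge: Pb − Ps = 9.)
Per-night burden: consumers $4, producers $5.
Producers take the larger share because supply is less price-elastic here (demand slope 5 vs supply slope 4).
The less price-elastic side of the market bears the larger share of a per-unit tax.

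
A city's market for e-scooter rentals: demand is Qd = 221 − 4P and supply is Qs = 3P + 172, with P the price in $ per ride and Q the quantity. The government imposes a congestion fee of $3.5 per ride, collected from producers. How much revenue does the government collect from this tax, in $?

Without the tax, 221 − 4P = 3P + 172 gives 7P = 49, so P* = $7 and Q* = 193.
With the tax collected from producers, supply shifts: Qs = 3(P − 3.5) + 172.
Solving gives Q = 187 with consumers paying $8.5 and producers receiving $5 (the $3.5 wedge).
Revenue = t · Q = 3.5 · 187 = $654.5.

Tax revenue = $654.5.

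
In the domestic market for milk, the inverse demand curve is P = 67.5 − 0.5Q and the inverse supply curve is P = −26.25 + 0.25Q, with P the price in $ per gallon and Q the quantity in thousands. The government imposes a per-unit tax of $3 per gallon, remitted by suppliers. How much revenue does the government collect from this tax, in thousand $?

Tax revenue = $363 thousand.

Rewrite in direct form: Qd = 135 − 2P and Qs = 4P + 105.
Without the tax, 135 − 2P = 4P + 105 gives 6P = 30, so P* = $5 and Q* = 125.
With the tax collected from suppliers, supply shifts: Qs = 4(P − 3) + 105.
Solving gives Q = 121 with buyers paying $7 and suppliers receiving $4 (the $3 wedge).
Revenue = t · Q = 3 · 121 = $363.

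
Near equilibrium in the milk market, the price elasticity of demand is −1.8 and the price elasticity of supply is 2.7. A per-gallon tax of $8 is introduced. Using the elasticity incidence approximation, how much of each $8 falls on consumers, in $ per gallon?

Incidence ratio: consumers' share ≈ εs / (εs + |εd|) = 2.7 / (2.7 + 1.8) = 0.6.
So consumers bear ≈ 0.6 × $8 = $4.8; suppliers bear $3.2.

Consumers bear ≈ $4.8 per gallon.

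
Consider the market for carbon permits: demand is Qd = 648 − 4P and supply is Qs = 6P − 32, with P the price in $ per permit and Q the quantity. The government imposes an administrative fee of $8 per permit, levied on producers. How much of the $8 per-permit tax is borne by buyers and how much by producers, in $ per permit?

Without the tax, 648 − 4P = 6P − 32 gives 10P = 680, so P* = $68 and Q* = 376.
With the tax collected from producers, supply shifts: Qs = 6(P − 8) − 32.
Solving gives Q = 356.8 with buyers paying $72.8 and producers receiving $64.8 (the $8 wedge).
Burden on buyers: $4.8; on producers: $3.2. (They sum to $8.)
The less price-elastic side of the market bears the larger share of a per-unit tax.

Buyers bear $4.8 per permit; producers bear $3.2 per permit.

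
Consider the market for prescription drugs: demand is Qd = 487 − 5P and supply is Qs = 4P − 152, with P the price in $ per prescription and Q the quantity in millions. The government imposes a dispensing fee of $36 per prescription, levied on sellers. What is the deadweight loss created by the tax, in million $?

Deadweight loss = $1440 million.

Before the tax: set 487 − 5P = 4P − 152 → P* = $71, Q* = 132.
With the tax collected from sellers, supply shifts: Qs = 4(P − 36) − 152.
Solving gives Q = 52 with buyers paying $87 and sellers receiving $51 (the $36 wedge).
Quantity falls by |ΔQ| = |132 − 52| = 80.
DWL = ½ · t · |ΔQ| = ½ · 36 · 80 = $1440.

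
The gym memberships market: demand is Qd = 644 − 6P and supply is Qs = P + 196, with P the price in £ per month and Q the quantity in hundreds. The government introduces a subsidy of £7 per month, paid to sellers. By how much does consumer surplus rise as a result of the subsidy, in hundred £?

Consumer surplus rises by £263 hundred.

Before the subsidy: set 644 − 6P = P + 196 → P* = £64, Q* = 260.
With a per-unit subsidy paid to sellers, each receives P + 7 per unit sold, so supply becomes Qs = (P + 7) + 196.
New equilibrium: buyers pay £63, sellers receive £70, Q = 266. (Wedge: Pb − Ps = −7.)
ΔCS is the trapezoid between Q = 266 and Q = 260 of height £1: ½ · (260 + 266) · 1 = £263.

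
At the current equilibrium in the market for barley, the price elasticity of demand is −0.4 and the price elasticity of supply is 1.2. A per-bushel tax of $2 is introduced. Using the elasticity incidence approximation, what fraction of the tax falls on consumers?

Incidence ratio: consumers' share ≈ εs / (εs + |εd|) = 1.2 / (1.2 + 0.4) = 0.75.
Supply is the more elastic side, so consumers bear the larger share.

Consumers' share ≈ 0.75.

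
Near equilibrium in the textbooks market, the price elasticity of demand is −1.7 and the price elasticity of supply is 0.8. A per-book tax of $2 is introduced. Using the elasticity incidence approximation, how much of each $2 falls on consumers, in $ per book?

Incidence ratio: consumers' share ≈ εs / (εs + |εd|) = 0.8 / (0.8 + 1.7) = 0.32.
So consumers bear ≈ 0.32 × $2 = $0.64; suppliers bear $1.36.

Consumers bear ≈ $0.64 per book.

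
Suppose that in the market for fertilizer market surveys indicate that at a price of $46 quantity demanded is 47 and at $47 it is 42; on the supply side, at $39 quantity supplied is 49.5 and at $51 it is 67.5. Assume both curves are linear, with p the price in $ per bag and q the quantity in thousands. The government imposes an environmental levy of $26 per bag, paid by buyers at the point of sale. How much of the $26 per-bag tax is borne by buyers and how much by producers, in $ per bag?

Buyers bear $6 per bag; producers bear $20 per bag.

Demand slope: (42 − 47)/(47 − 46) = -5, so qd = 277 − 5p.
Supply slope: (67.5 − 49.5)/(51 − 39) = 1.5, so qs = 1.5p − 9.
Before the tax: set 277 − 5p = 1.5p − 9 → p* = $44, q* = 57.
With the tax collected from buyers, demand (in seller-price terms) shifts: qd = 277 − 5(p + 26).
New equilibrium: buyers pay $50, producers receive $24, q = 27. (Wedge: pb − ps = 26.)
Burden on buyers: $6; on producers: $20. (They sum to $26.)
The less price-elastic side of the market bears the larger share of a per-unit tax.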